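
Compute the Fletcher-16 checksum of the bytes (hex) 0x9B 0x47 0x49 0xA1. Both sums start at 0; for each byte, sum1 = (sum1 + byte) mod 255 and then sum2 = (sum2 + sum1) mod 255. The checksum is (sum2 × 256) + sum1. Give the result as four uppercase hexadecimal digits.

78CD

Running sums (mod 255):
  after byte 0 (0x9B): sum1=155, sum2=155
  after byte 1 (0x47): sum1=226, sum2=126
  after byte 2 (0x49): sum1=44, sum2=170
  after byte 3 (0xA1): sum1=205, sum2=120
Checksum = sum2·256 + sum1 = 120·256 + 205 = 30925 = 0x78CD.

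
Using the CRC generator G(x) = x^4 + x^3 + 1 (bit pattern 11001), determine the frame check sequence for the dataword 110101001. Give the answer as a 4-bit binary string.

Append 4 zeros: 1101010010000. Divide by 11001 (XOR where the leading bit is 1):
  pos 0: 11010 XOR 11001 = 00011
  pos 3: 11100 XOR 11001 = 00101
  pos 5: 10110 XOR 11001 = 01111
  pos 6: 11110 XOR 11001 = 00111
  pos 8: 11100 XOR 11001 = 00101
Remainder (last 4 bits) = 0101. This is the CRC / FCS.

0101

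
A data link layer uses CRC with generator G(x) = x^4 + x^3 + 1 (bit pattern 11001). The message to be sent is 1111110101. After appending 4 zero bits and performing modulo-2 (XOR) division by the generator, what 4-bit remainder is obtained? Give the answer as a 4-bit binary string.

1111

Append 4 zeros: 11111101010000. Divide by 11001 (XOR where the leading bit is 1):
  pos 0: 11111 XOR 11001 = 00110
  pos 2: 11010 XOR 11001 = 00011
  pos 5: 11101 XOR 11001 = 00100
  pos 7: 10000 XOR 11001 = 01001
  pos 8: 10010 XOR 11001 = 01011
  pos 9: 10110 XOR 11001 = 01111
Remainder (last 4 bits) = 1111. This is the CRC / FCS.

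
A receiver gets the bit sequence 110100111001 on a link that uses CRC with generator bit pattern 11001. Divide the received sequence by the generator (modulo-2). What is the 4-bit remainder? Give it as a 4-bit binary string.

0010

Modulo-2 division of 110100111001 by 11001:
  pos 0: 11010 XOR 11001 = 00011
  pos 3: 11011 XOR 11001 = 00010
  pos 6: 10100 XOR 11001 = 01101
  pos 7: 11011 XOR 11001 = 00010
Remainder = 0010 (nonzero — an error is detected).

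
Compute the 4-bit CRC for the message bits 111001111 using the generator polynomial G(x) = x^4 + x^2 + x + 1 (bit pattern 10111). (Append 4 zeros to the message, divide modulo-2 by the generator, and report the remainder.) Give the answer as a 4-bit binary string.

Append 4 zeros: 1110011110000. Divide by 10111 (XOR where the leading bit is 1):
  pos 0: 11100 XOR 10111 = 01011
  pos 1: 10111 XOR 10111 = 00000
  pos 6: 11100 XOR 10111 = 01011
  pos 7: 10110 XOR 10111 = 00001
Remainder (last 4 bits) = 0010. This is the CRC / FCS.

0010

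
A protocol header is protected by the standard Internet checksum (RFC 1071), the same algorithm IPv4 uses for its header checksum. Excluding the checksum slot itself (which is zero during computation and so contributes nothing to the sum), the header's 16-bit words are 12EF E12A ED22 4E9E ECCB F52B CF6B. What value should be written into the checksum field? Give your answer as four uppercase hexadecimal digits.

1EC1

One's-complement addition (fold any carry out of bit 15 back into bit 0):
  0x12EF + 0xE12A = 0x0F419
  0xF419 + 0xED22 = 0x1E13B → wrap carry → 0xE13C
  0xE13C + 0x4E9E = 0x12FDA → wrap carry → 0x2FDB
  0x2FDB + 0xECCB = 0x11CA6 → wrap carry → 0x1CA7
  0x1CA7 + 0xF52B = 0x111D2 → wrap carry → 0x11D3
  0x11D3 + 0xCF6B = 0x0E13E
One's-complement sum = 0xE13E.
Checksum = ~0xE13E & 0xFFFF = 0x1EC1.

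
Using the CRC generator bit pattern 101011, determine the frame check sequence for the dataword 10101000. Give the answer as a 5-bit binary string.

00111

Append 5 zeros: 1010100000000. Divide by 101011 (XOR where the leading bit is 1):
  pos 0: 101010 XOR 101011 = 000001
  pos 5: 100000 XOR 101011 = 001011
  pos 7: 101100 XOR 101011 = 000111
Remainder (last 5 bits) = 00111. This is the CRC / FCS.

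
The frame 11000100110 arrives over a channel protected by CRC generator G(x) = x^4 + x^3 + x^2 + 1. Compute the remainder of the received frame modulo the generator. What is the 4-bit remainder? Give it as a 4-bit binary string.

1101

Modulo-2 division of 11000100110 by 11101:
  pos 0: 11000 XOR 11101 = 00101
  pos 2: 10110 XOR 11101 = 01011
  pos 3: 10110 XOR 11101 = 01011
  pos 4: 10111 XOR 11101 = 01010
  pos 5: 10101 XOR 11101 = 01000
  pos 6: 10000 XOR 11101 = 01101
Remainder = 1101 (nonzero — an error is detected).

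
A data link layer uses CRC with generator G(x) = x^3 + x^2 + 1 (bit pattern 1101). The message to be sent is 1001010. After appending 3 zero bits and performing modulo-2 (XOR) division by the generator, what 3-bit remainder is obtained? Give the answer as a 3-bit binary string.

101

Append 3 zeros: 1001010000. Divide by 1101 (XOR where the leading bit is 1):
  pos 0: 1001 XOR 1101 = 0100
  pos 1: 1000 XOR 1101 = 0101
  pos 2: 1011 XOR 1101 = 0110
  pos 3: 1100 XOR 1101 = 0001
  pos 6: 1000 XOR 1101 = 0101
Remainder (last 3 bits) = 101. This is the CRC / FCS.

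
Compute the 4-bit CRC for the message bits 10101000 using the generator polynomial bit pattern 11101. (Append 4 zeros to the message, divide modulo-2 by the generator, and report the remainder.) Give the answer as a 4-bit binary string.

1000

Append 4 zeros: 101010000000. Divide by 11101 (XOR where the leading bit is 1):
  pos 0: 10101 XOR 11101 = 01000
  pos 1: 10000 XOR 11101 = 01101
  pos 2: 11010 XOR 11101 = 00111
  pos 4: 11100 XOR 11101 = 00001
Remainder (last 4 bits) = 1000. This is the CRC / FCS.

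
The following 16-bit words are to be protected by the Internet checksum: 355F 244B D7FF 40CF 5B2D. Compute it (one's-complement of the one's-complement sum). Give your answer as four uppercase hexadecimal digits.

3259

One's-complement addition (fold any carry out of bit 15 back into bit 0):
  0x355F + 0x244B = 0x059AA
  0x59AA + 0xD7FF = 0x131A9 → wrap carry → 0x31AA
  0x31AA + 0x40CF = 0x07279
  0x7279 + 0x5B2D = 0x0CDA6
One's-complement sum = 0xCDA6.
Checksum = ~0xCDA6 & 0xFFFF = 0x3259.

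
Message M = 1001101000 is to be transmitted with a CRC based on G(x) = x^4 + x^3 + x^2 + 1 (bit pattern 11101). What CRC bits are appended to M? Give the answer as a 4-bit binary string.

0011

Append 4 zeros: 10011010000000. Divide by 11101 (XOR where the leading bit is 1):
  pos 0: 10011 XOR 11101 = 01110
  pos 1: 11100 XOR 11101 = 00001
  pos 5: 11000 XOR 11101 = 00101
  pos 7: 10100 XOR 11101 = 01001
  pos 8: 10010 XOR 11101 = 01111
  pos 9: 11110 XOR 11101 = 00011
Remainder (last 4 bits) = 0011. This is the CRC / FCS.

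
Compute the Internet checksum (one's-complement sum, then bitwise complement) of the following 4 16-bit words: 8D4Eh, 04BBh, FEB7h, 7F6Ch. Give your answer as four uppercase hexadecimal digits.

One's-complement addition (fold any carry out of bit 15 back into bit 0):
  0x8D4E + 0x04BB = 0x09209
  0x9209 + 0xFEB7 = 0x190C0 → wrap carry → 0x90C1
  0x90C1 + 0x7F6C = 0x1102D → wrap carry → 0x102E
One's-complement sum = 0x102E.
Checksum = ~0x102E & 0xFFFF = 0xEFD1.

EFD1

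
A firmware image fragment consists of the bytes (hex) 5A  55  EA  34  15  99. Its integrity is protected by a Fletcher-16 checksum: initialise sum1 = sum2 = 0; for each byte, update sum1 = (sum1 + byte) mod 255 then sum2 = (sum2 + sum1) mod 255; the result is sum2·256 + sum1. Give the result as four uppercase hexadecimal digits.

D47D

Running sums (mod 255):
  after byte 0 (5A): sum1=90, sum2=90
  after byte 1 (55): sum1=175, sum2=10
  after byte 2 (EA): sum1=154, sum2=164
  after byte 3 (34): sum1=206, sum2=115
  after byte 4 (15): sum1=227, sum2=87
  after byte 5 (99): sum1=125, sum2=212
Checksum = sum2·256 + sum1 = 212·256 + 125 = 54397 = 0xD47D.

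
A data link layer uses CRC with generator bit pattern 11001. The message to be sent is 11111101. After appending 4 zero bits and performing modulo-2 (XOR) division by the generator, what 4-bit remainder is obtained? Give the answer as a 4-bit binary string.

1101

Append 4 zeros: 111111010000. Divide by 11001 (XOR where the leading bit is 1):
  pos 0: 11111 XOR 11001 = 00110
  pos 2: 11010 XOR 11001 = 00011
  pos 5: 11100 XOR 11001 = 00101
  pos 7: 10100 XOR 11001 = 01101
Remainder (last 4 bits) = 1101. This is the CRC / FCS.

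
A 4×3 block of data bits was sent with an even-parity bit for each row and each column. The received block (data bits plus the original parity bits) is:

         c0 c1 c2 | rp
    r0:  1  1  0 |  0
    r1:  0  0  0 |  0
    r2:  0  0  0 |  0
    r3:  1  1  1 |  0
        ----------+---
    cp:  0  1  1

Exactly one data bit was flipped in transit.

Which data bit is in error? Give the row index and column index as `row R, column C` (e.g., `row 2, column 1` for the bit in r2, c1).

Recompute each row's even parity and compare to rp:
  r0: data parity 0, sent rp 0 → ok
  r1: data parity 0, sent rp 0 → ok
  r2: data parity 0, sent rp 0 → ok
  r3: data parity 1, sent rp 0 → mismatch
Recompute each column's even parity and compare to cp:
  c0: data parity 0, sent cp 0 → ok
  c1: data parity 0, sent cp 1 → mismatch
  c2: data parity 1, sent cp 1 → ok
Exactly one row (r3) and one column (c1) fail → the flipped bit is at their intersection.

row 3, column 1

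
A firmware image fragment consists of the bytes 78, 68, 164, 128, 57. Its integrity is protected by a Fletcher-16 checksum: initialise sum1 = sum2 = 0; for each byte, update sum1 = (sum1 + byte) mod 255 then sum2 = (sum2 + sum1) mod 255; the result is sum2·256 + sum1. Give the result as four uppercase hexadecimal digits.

C0F0

Running sums (mod 255):
  after byte 0 (78): sum1=78, sum2=78
  after byte 1 (68): sum1=146, sum2=224
  after byte 2 (164): sum1=55, sum2=24
  after byte 3 (128): sum1=183, sum2=207
  after byte 4 (57): sum1=240, sum2=192
Checksum = sum2·256 + sum1 = 192·256 + 240 = 49392 = 0xC0F0.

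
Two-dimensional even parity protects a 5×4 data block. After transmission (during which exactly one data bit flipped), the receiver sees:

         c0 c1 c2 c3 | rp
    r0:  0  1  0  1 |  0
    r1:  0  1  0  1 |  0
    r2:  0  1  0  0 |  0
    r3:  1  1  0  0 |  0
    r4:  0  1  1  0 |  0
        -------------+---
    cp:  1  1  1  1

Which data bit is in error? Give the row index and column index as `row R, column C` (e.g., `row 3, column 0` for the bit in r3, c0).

row 2, column 3

Recompute each row's even parity and compare to rp:
  r0: data parity 0, sent rp 0 → ok
  r1: data parity 0, sent rp 0 → ok
  r2: data parity 1, sent rp 0 → mismatch
  r3: data parity 0, sent rp 0 → ok
  r4: data parity 0, sent rp 0 → ok
Recompute each column's even parity and compare to cp:
  c0: data parity 1, sent cp 1 → ok
  c1: data parity 1, sent cp 1 → ok
  c2: data parity 1, sent cp 1 → ok
  c3: data parity 0, sent cp 1 → mismatch
Exactly one row (r2) and one column (c3) fail → the flipped bit is at their intersection.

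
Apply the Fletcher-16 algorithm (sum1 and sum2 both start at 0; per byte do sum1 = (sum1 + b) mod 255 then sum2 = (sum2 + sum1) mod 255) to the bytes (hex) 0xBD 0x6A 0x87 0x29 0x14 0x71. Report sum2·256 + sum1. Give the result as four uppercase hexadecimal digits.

Running sums (mod 255):
  after byte 0 (0xBD): sum1=189, sum2=189
  after byte 1 (0x6A): sum1=40, sum2=229
  after byte 2 (0x87): sum1=175, sum2=149
  after byte 3 (0x29): sum1=216, sum2=110
  after byte 4 (0x14): sum1=236, sum2=91
  after byte 5 (0x71): sum1=94, sum2=185
Checksum = sum2·256 + sum1 = 185·256 + 94 = 47454 = 0xB95E.

B95E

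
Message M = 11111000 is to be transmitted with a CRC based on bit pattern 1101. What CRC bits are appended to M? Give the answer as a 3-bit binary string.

100

Append 3 zeros: 11111000000. Divide by 1101 (XOR where the leading bit is 1):
  pos 0: 1111 XOR 1101 = 0010
  pos 2: 1010 XOR 1101 = 0111
  pos 3: 1110 XOR 1101 = 0011
  pos 5: 1100 XOR 1101 = 0001
Remainder (last 3 bits) = 100. This is the CRC / FCS.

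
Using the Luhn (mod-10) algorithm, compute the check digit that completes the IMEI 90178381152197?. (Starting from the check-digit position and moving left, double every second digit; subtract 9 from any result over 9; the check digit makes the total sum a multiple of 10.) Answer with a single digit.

Partial digits right→left: 7 9 1 2 5 1 1 8 3 8 7 1 0 9
Double every second digit counting from the check-digit position (so the 1st, 3rd, 5th, ... of the partial from the right).
  doubled (with −9 where >9): 5 2 1 2 6 5 0 → sum 21
  kept as-is: 9 2 1 8 8 1 9 → sum 38
Total = 21 + 38 = 59.
Check digit = (10 − (59 mod 10)) mod 10 = 1.

1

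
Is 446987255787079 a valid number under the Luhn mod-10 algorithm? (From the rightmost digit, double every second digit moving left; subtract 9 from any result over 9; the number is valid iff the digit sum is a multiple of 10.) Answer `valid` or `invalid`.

valid

From the right, keep odd positions and double even positions (subtract 9 from any doubled value over 9):
  doubled (positions 2,4,...): 5 5 5 1 5 9 8 → sum 38
  kept (positions 1,3,...): 9 0 8 5 2 8 6 4 → sum 42
Total = 80.
80 mod 10 = 0, so the number is valid.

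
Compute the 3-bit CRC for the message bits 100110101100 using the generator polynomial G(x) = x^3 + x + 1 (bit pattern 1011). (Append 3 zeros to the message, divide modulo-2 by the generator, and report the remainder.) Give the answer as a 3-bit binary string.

Append 3 zeros: 100110101100000. Divide by 1011 (XOR where the leading bit is 1):
  pos 0: 1001 XOR 1011 = 0010
  pos 2: 1010 XOR 1011 = 0001
  pos 5: 1101 XOR 1011 = 0110
  pos 6: 1101 XOR 1011 = 0110
  pos 7: 1100 XOR 1011 = 0111
  pos 8: 1110 XOR 1011 = 0101
  pos 9: 1010 XOR 1011 = 0001
Remainder (last 3 bits) = 100. This is the CRC / FCS.

100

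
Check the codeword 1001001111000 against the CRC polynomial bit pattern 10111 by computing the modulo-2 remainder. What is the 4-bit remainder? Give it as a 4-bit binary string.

0000

Modulo-2 division of 1001001111000 by 10111:
  pos 0: 10010 XOR 10111 = 00101
  pos 2: 10101 XOR 10111 = 00010
  pos 5: 10111 XOR 10111 = 00000
Remainder = 0000 (zero — the frame passes the CRC check).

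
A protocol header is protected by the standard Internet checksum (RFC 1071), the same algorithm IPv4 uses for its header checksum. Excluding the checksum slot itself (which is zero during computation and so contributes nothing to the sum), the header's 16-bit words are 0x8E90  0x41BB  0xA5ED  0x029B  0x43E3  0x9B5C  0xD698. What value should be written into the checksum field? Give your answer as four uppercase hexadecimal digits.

D152

One's-complement addition (fold any carry out of bit 15 back into bit 0):
  0x8E90 + 0x41BB = 0x0D04B
  0xD04B + 0xA5ED = 0x17638 → wrap carry → 0x7639
  0x7639 + 0x029B = 0x078D4
  0x78D4 + 0x43E3 = 0x0BCB7
  0xBCB7 + 0x9B5C = 0x15813 → wrap carry → 0x5814
  0x5814 + 0xD698 = 0x12EAC → wrap carry → 0x2EAD
One's-complement sum = 0x2EAD.
Checksum = ~0x2EAD & 0xFFFF = 0xD152.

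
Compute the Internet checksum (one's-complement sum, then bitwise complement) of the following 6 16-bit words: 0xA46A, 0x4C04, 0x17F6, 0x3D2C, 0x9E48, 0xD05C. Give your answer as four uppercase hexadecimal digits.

One's-complement addition (fold any carry out of bit 15 back into bit 0):
  0xA46A + 0x4C04 = 0x0F06E
  0xF06E + 0x17F6 = 0x10864 → wrap carry → 0x0865
  0x0865 + 0x3D2C = 0x04591
  0x4591 + 0x9E48 = 0x0E3D9
  0xE3D9 + 0xD05C = 0x1B435 → wrap carry → 0xB436
One's-complement sum = 0xB436.
Checksum = ~0xB436 & 0xFFFF = 0x4BC9.

4BC9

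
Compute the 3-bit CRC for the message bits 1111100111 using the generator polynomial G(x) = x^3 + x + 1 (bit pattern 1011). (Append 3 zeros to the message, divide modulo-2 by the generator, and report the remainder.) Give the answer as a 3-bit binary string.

Append 3 zeros: 1111100111000. Divide by 1011 (XOR where the leading bit is 1):
  pos 0: 1111 XOR 1011 = 0100
  pos 1: 1001 XOR 1011 = 0010
  pos 3: 1000 XOR 1011 = 0011
  pos 5: 1111 XOR 1011 = 0100
  pos 6: 1001 XOR 1011 = 0010
  pos 8: 1000 XOR 1011 = 0011
Remainder (last 3 bits) = 110. This is the CRC / FCS.

110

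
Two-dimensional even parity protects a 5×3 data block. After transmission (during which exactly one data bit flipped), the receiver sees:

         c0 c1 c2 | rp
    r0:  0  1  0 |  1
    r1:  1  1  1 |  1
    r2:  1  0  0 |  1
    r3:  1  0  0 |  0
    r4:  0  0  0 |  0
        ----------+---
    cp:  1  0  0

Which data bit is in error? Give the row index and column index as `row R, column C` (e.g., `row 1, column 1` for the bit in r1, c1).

Recompute each row's even parity and compare to rp:
  r0: data parity 1, sent rp 1 → ok
  r1: data parity 1, sent rp 1 → ok
  r2: data parity 1, sent rp 1 → ok
  r3: data parity 1, sent rp 0 → mismatch
  r4: data parity 0, sent rp 0 → ok
Recompute each column's even parity and compare to cp:
  c0: data parity 1, sent cp 1 → ok
  c1: data parity 0, sent cp 0 → ok
  c2: data parity 1, sent cp 0 → mismatch
Exactly one row (r3) and one column (c2) fail → the flipped bit is at their intersection.

row 3, column 2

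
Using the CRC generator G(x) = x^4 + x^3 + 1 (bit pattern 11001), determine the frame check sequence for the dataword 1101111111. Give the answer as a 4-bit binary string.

1110

Append 4 zeros: 11011111110000. Divide by 11001 (XOR where the leading bit is 1):
  pos 0: 11011 XOR 11001 = 00010
  pos 3: 10111 XOR 11001 = 01110
  pos 4: 11101 XOR 11001 = 00100
  pos 6: 10010 XOR 11001 = 01011
  pos 7: 10110 XOR 11001 = 01111
  pos 8: 11110 XOR 11001 = 00111
Remainder (last 4 bits) = 1110. This is the CRC / FCS.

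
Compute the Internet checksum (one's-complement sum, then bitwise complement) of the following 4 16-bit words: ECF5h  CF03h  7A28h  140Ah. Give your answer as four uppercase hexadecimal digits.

One's-complement addition (fold any carry out of bit 15 back into bit 0):
  0xECF5 + 0xCF03 = 0x1BBF8 → wrap carry → 0xBBF9
  0xBBF9 + 0x7A28 = 0x13621 → wrap carry → 0x3622
  0x3622 + 0x140A = 0x04A2C
One's-complement sum = 0x4A2C.
Checksum = ~0x4A2C & 0xFFFF = 0xB5D3.

B5D3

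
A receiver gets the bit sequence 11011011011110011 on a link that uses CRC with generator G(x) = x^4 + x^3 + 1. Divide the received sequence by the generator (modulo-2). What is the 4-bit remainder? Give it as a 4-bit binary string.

0000

Modulo-2 division of 11011011011110011 by 11001:
  pos 0: 11011 XOR 11001 = 00010
  pos 3: 10011 XOR 11001 = 01010
  pos 4: 10100 XOR 11001 = 01101
  pos 5: 11011 XOR 11001 = 00010
  pos 8: 10111 XOR 11001 = 01110
  pos 9: 11100 XOR 11001 = 00101
  pos 11: 10101 XOR 11001 = 01100
  pos 12: 11001 XOR 11001 = 00000
Remainder = 0000 (zero — the frame passes the CRC check).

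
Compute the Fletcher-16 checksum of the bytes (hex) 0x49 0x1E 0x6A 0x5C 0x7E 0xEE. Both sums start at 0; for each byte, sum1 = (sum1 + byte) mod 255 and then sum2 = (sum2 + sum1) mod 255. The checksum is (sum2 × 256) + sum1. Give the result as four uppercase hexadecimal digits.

F89B

Running sums (mod 255):
  after byte 0 (0x49): sum1=73, sum2=73
  after byte 1 (0x1E): sum1=103, sum2=176
  after byte 2 (0x6A): sum1=209, sum2=130
  after byte 3 (0x5C): sum1=46, sum2=176
  after byte 4 (0x7E): sum1=172, sum2=93
  after byte 5 (0xEE): sum1=155, sum2=248
Checksum = sum2·256 + sum1 = 248·256 + 155 = 63643 = 0xF89B.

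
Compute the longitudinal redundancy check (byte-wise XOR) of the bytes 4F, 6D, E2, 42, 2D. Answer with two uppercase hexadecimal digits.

XOR the bytes together:
  start with 0x4F
  0x4F ⊕ 0x6D = 0x22
  0x22 ⊕ 0xE2 = 0xC0
  0xC0 ⊕ 0x42 = 0x82
  0x82 ⊕ 0x2D = 0xAF

AF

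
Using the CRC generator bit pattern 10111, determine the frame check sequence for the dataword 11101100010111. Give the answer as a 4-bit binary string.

1011

Append 4 zeros: 111011000101110000. Divide by 10111 (XOR where the leading bit is 1):
  pos 0: 11101 XOR 10111 = 01010
  pos 1: 10101 XOR 10111 = 00010
  pos 4: 10000 XOR 10111 = 00111
  pos 6: 11110 XOR 10111 = 01001
  pos 7: 10011 XOR 10111 = 00100
  pos 9: 10011 XOR 10111 = 00100
  pos 11: 10000 XOR 10111 = 00111
  pos 13: 11100 XOR 10111 = 01011
Remainder (last 4 bits) = 1011. This is the CRC / FCS.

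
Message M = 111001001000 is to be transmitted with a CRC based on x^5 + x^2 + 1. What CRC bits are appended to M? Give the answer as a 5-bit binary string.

Append 5 zeros: 11100100100000000. Divide by 100101 (XOR where the leading bit is 1):
  pos 0: 111001 XOR 100101 = 011100
  pos 1: 111000 XOR 100101 = 011101
  pos 2: 111010 XOR 100101 = 011111
  pos 3: 111111 XOR 100101 = 011010
  pos 4: 110100 XOR 100101 = 010001
  pos 5: 100010 XOR 100101 = 000111
  pos 8: 111000 XOR 100101 = 011101
  pos 9: 111010 XOR 100101 = 011111
  pos 10: 111110 XOR 100101 = 011011
  pos 11: 110110 XOR 100101 = 010011
Remainder (last 5 bits) = 10011. This is the CRC / FCS.

10011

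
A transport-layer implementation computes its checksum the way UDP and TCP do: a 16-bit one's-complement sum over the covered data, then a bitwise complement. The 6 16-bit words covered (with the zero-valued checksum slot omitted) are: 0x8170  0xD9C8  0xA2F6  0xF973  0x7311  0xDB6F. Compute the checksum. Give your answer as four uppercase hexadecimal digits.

One's-complement addition (fold any carry out of bit 15 back into bit 0):
  0x8170 + 0xD9C8 = 0x15B38 → wrap carry → 0x5B39
  0x5B39 + 0xA2F6 = 0x0FE2F
  0xFE2F + 0xF973 = 0x1F7A2 → wrap carry → 0xF7A3
  0xF7A3 + 0x7311 = 0x16AB4 → wrap carry → 0x6AB5
  0x6AB5 + 0xDB6F = 0x14624 → wrap carry → 0x4625
One's-complement sum = 0x4625.
Checksum = ~0x4625 & 0xFFFF = 0xB9DA.

B9DA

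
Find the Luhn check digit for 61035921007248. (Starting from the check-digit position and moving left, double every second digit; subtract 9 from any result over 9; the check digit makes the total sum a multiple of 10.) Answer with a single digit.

6

Partial digits right→left: 8 4 2 7 0 0 1 2 9 5 3 0 1 6
Double every second digit counting from the check-digit position (so the 1st, 3rd, 5th, ... of the partial from the right).
  doubled (with −9 where >9): 7 4 0 2 9 6 2 → sum 30
  kept as-is: 4 7 0 2 5 0 6 → sum 24
Total = 30 + 24 = 54.
Check digit = (10 − (54 mod 10)) mod 10 = 6.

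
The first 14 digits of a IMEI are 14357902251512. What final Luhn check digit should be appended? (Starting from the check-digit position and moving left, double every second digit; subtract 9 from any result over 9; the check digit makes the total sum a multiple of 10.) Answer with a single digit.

7

Partial digits right→left: 2 1 5 1 5 2 2 0 9 7 5 3 4 1
Double every second digit counting from the check-digit position (so the 1st, 3rd, 5th, ... of the partial from the right).
  doubled (with −9 where >9): 4 1 1 4 9 1 8 → sum 28
  kept as-is: 1 1 2 0 7 3 1 → sum 15
Total = 28 + 15 = 43.
Check digit = (10 − (43 mod 10)) mod 10 = 7.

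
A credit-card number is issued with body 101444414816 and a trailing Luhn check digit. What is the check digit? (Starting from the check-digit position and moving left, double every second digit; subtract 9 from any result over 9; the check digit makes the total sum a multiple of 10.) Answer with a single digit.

7

Partial digits right→left: 6 1 8 4 1 4 4 4 4 1 0 1
Double every second digit counting from the check-digit position (so the 1st, 3rd, 5th, ... of the partial from the right).
  doubled (with −9 where >9): 3 7 2 8 8 0 → sum 28
  kept as-is: 1 4 4 4 1 1 → sum 15
Total = 28 + 15 = 43.
Check digit = (10 − (43 mod 10)) mod 10 = 7.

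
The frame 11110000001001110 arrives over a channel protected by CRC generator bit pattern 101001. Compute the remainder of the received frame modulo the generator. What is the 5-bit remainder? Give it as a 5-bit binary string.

Modulo-2 division of 11110000001001110 by 101001:
  pos 0: 111100 XOR 101001 = 010101
  pos 1: 101010 XOR 101001 = 000011
  pos 5: 110001 XOR 101001 = 011000
  pos 6: 110000 XOR 101001 = 011001
  pos 7: 110010 XOR 101001 = 011011
  pos 8: 110111 XOR 101001 = 011110
  pos 9: 111101 XOR 101001 = 010100
  pos 10: 101001 XOR 101001 = 000000
Remainder = 00000 (zero — the frame passes the CRC check).

00000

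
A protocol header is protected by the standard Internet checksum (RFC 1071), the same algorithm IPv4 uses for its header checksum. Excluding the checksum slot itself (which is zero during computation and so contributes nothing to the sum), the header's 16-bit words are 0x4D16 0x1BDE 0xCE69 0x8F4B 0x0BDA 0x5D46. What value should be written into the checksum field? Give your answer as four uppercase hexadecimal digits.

One's-complement addition (fold any carry out of bit 15 back into bit 0):
  0x4D16 + 0x1BDE = 0x068F4
  0x68F4 + 0xCE69 = 0x1375D → wrap carry → 0x375E
  0x375E + 0x8F4B = 0x0C6A9
  0xC6A9 + 0x0BDA = 0x0D283
  0xD283 + 0x5D46 = 0x12FC9 → wrap carry → 0x2FCA
One's-complement sum = 0x2FCA.
Checksum = ~0x2FCA & 0xFFFF = 0xD035.

D035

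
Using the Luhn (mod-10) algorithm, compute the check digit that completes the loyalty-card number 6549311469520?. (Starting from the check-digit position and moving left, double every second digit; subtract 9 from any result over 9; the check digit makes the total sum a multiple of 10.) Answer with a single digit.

7

Partial digits right→left: 0 2 5 9 6 4 1 1 3 9 4 5 6
Double every second digit counting from the check-digit position (so the 1st, 3rd, 5th, ... of the partial from the right).
  doubled (with −9 where >9): 0 1 3 2 6 8 3 → sum 23
  kept as-is: 2 9 4 1 9 5 → sum 30
Total = 23 + 30 = 53.
Check digit = (10 − (53 mod 10)) mod 10 = 7.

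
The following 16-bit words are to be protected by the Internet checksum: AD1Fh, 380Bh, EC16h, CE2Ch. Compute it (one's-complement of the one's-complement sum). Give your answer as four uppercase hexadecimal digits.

6091

One's-complement addition (fold any carry out of bit 15 back into bit 0):
  0xAD1F + 0x380B = 0x0E52A
  0xE52A + 0xEC16 = 0x1D140 → wrap carry → 0xD141
  0xD141 + 0xCE2C = 0x19F6D → wrap carry → 0x9F6E
One's-complement sum = 0x9F6E.
Checksum = ~0x9F6E & 0xFFFF = 0x6091.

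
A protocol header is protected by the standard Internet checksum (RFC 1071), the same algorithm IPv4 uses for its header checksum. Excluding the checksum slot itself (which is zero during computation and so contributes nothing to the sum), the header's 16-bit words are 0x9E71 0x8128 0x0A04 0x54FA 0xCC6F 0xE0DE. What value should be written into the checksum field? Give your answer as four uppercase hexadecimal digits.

One's-complement addition (fold any carry out of bit 15 back into bit 0):
  0x9E71 + 0x8128 = 0x11F99 → wrap carry → 0x1F9A
  0x1F9A + 0x0A04 = 0x0299E
  0x299E + 0x54FA = 0x07E98
  0x7E98 + 0xCC6F = 0x14B07 → wrap carry → 0x4B08
  0x4B08 + 0xE0DE = 0x12BE6 → wrap carry → 0x2BE7
One's-complement sum = 0x2BE7.
Checksum = ~0x2BE7 & 0xFFFF = 0xD418.

D418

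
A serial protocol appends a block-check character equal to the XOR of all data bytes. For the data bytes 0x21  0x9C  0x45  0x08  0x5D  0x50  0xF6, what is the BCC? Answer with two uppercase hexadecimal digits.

XOR the bytes together:
  start with 0x21
  0x21 ⊕ 0x9C = 0xBD
  0xBD ⊕ 0x45 = 0xF8
  0xF8 ⊕ 0x08 = 0xF0
  0xF0 ⊕ 0x5D = 0xAD
  0xAD ⊕ 0x50 = 0xFD
  0xFD ⊕ 0xF6 = 0x0B

0B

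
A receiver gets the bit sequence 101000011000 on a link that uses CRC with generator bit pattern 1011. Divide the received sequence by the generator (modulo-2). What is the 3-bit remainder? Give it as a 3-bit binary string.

Modulo-2 division of 101000011000 by 1011:
  pos 0: 1010 XOR 1011 = 0001
  pos 3: 1000 XOR 1011 = 0011
  pos 5: 1111 XOR 1011 = 0100
  pos 6: 1000 XOR 1011 = 0011
  pos 8: 1100 XOR 1011 = 0111
Remainder = 111 (nonzero — an error is detected).

111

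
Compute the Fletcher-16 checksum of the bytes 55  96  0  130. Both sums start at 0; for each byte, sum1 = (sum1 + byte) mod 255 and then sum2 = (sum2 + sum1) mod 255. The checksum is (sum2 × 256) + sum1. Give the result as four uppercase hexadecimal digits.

Running sums (mod 255):
  after byte 0 (55): sum1=55, sum2=55
  after byte 1 (96): sum1=151, sum2=206
  after byte 2 (0): sum1=151, sum2=102
  after byte 3 (130): sum1=26, sum2=128
Checksum = sum2·256 + sum1 = 128·256 + 26 = 32794 = 0x801A.

801A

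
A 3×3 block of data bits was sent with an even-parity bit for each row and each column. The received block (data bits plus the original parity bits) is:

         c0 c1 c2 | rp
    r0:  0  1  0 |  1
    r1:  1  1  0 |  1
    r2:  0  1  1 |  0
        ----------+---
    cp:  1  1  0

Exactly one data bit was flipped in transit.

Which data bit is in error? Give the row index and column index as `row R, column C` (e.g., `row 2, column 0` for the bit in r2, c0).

Recompute each row's even parity and compare to rp:
  r0: data parity 1, sent rp 1 → ok
  r1: data parity 0, sent rp 1 → mismatch
  r2: data parity 0, sent rp 0 → ok
Recompute each column's even parity and compare to cp:
  c0: data parity 1, sent cp 1 → ok
  c1: data parity 1, sent cp 1 → ok
  c2: data parity 1, sent cp 0 → mismatch
Exactly one row (r1) and one column (c2) fail → the flipped bit is at their intersection.

row 1, column 2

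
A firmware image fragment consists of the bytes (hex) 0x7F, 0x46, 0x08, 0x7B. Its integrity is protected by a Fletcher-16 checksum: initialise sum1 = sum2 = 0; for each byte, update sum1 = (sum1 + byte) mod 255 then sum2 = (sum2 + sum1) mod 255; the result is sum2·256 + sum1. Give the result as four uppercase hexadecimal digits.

Running sums (mod 255):
  after byte 0 (0x7F): sum1=127, sum2=127
  after byte 1 (0x46): sum1=197, sum2=69
  after byte 2 (0x08): sum1=205, sum2=19
  after byte 3 (0x7B): sum1=73, sum2=92
Checksum = sum2·256 + sum1 = 92·256 + 73 = 23625 = 0x5C49.

5C49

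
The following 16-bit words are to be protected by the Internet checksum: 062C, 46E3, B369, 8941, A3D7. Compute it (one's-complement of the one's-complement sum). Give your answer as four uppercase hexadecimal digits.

D26D

One's-complement addition (fold any carry out of bit 15 back into bit 0):
  0x062C + 0x46E3 = 0x04D0F
  0x4D0F + 0xB369 = 0x10078 → wrap carry → 0x0079
  0x0079 + 0x8941 = 0x089BA
  0x89BA + 0xA3D7 = 0x12D91 → wrap carry → 0x2D92
One's-complement sum = 0x2D92.
Checksum = ~0x2D92 & 0xFFFF = 0xD26D.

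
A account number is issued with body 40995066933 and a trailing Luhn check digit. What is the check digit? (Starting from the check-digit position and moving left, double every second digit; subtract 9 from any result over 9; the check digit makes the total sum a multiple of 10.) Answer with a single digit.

6

Partial digits right→left: 3 3 9 6 6 0 5 9 9 0 4
Double every second digit counting from the check-digit position (so the 1st, 3rd, 5th, ... of the partial from the right).
  doubled (with −9 where >9): 6 9 3 1 9 8 → sum 36
  kept as-is: 3 6 0 9 0 → sum 18
Total = 36 + 18 = 54.
Check digit = (10 − (54 mod 10)) mod 10 = 6.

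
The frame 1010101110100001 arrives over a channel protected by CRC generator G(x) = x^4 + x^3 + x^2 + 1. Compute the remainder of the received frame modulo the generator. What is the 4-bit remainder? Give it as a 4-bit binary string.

Modulo-2 division of 1010101110100001 by 11101:
  pos 0: 10101 XOR 11101 = 01000
  pos 1: 10000 XOR 11101 = 01101
  pos 2: 11011 XOR 11101 = 00110
  pos 4: 11011 XOR 11101 = 00110
  pos 6: 11001 XOR 11101 = 00100
  pos 8: 10000 XOR 11101 = 01101
  pos 9: 11010 XOR 11101 = 00111
  pos 11: 11101 XOR 11101 = 00000
Remainder = 0000 (zero — the frame passes the CRC check).

0000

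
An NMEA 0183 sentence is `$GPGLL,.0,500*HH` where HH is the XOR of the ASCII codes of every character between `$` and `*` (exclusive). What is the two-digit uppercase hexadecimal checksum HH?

XOR the ASCII codes of the payload characters:
  'G' = 0x47 → acc = 0x47
  'P' = 0x50 → acc = 0x17
  'G' = 0x47 → acc = 0x50
  'L' = 0x4C → acc = 0x1C
  'L' = 0x4C → acc = 0x50
  ',' = 0x2C → acc = 0x7C
  '.' = 0x2E → acc = 0x52
  '0' = 0x30 → acc = 0x62
  ',' = 0x2C → acc = 0x4E
  '5' = 0x35 → acc = 0x7B
  '0' = 0x30 → acc = 0x4B
  '0' = 0x30 → acc = 0x7B
Checksum = 0x7B.

7B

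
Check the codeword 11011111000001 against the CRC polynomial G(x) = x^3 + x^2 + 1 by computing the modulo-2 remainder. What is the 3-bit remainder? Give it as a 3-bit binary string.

Modulo-2 division of 11011111000001 by 1101:
  pos 0: 1101 XOR 1101 = 0000
  pos 4: 1111 XOR 1101 = 0010
  pos 6: 1000 XOR 1101 = 0101
  pos 7: 1010 XOR 1101 = 0111
  pos 8: 1110 XOR 1101 = 0011
  pos 10: 1101 XOR 1101 = 0000
Remainder = 000 (zero — the frame passes the CRC check).

000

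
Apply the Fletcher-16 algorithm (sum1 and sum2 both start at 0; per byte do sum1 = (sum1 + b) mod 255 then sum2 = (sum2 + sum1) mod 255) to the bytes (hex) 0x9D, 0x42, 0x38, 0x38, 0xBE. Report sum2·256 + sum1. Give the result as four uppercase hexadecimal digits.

F40F

Running sums (mod 255):
  after byte 0 (0x9D): sum1=157, sum2=157
  after byte 1 (0x42): sum1=223, sum2=125
  after byte 2 (0x38): sum1=24, sum2=149
  after byte 3 (0x38): sum1=80, sum2=229
  after byte 4 (0xBE): sum1=15, sum2=244
Checksum = sum2·256 + sum1 = 244·256 + 15 = 62479 = 0xF40F.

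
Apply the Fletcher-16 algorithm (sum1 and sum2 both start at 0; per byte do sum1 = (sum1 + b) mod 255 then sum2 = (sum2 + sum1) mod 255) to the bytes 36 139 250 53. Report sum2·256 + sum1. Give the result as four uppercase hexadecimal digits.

Running sums (mod 255):
  after byte 0 (36): sum1=36, sum2=36
  after byte 1 (139): sum1=175, sum2=211
  after byte 2 (250): sum1=170, sum2=126
  after byte 3 (53): sum1=223, sum2=94
Checksum = sum2·256 + sum1 = 94·256 + 223 = 24287 = 0x5EDF.

5EDF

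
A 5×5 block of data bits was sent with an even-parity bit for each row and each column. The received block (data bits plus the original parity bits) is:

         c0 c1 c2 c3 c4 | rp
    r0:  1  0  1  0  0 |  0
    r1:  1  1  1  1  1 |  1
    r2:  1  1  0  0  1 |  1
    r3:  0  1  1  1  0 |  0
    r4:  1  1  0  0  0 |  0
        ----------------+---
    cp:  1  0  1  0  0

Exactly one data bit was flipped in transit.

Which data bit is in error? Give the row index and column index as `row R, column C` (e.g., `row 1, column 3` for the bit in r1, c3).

row 3, column 0

Recompute each row's even parity and compare to rp:
  r0: data parity 0, sent rp 0 → ok
  r1: data parity 1, sent rp 1 → ok
  r2: data parity 1, sent rp 1 → ok
  r3: data parity 1, sent rp 0 → mismatch
  r4: data parity 0, sent rp 0 → ok
Recompute each column's even parity and compare to cp:
  c0: data parity 0, sent cp 1 → mismatch
  c1: data parity 0, sent cp 0 → ok
  c2: data parity 1, sent cp 1 → ok
  c3: data parity 0, sent cp 0 → ok
  c4: data parity 0, sent cp 0 → ok
Exactly one row (r3) and one column (c0) fail → the flipped bit is at their intersection.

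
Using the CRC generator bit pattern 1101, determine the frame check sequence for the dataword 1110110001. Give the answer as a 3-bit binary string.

Append 3 zeros: 1110110001000. Divide by 1101 (XOR where the leading bit is 1):
  pos 0: 1110 XOR 1101 = 0011
  pos 2: 1111 XOR 1101 = 0010
  pos 4: 1000 XOR 1101 = 0101
  pos 5: 1010 XOR 1101 = 0111
  pos 6: 1111 XOR 1101 = 0010
  pos 8: 1000 XOR 1101 = 0101
  pos 9: 1010 XOR 1101 = 0111
Remainder (last 3 bits) = 111. This is the CRC / FCS.

111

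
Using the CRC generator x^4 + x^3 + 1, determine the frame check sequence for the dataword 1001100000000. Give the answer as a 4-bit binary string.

0111

Append 4 zeros: 10011000000000000. Divide by 11001 (XOR where the leading bit is 1):
  pos 0: 10011 XOR 11001 = 01010
  pos 1: 10100 XOR 11001 = 01101
  pos 2: 11010 XOR 11001 = 00011
  pos 5: 11000 XOR 11001 = 00001
  pos 9: 10000 XOR 11001 = 01001
  pos 10: 10010 XOR 11001 = 01011
  pos 11: 10110 XOR 11001 = 01111
  pos 12: 11110 XOR 11001 = 00111
Remainder (last 4 bits) = 0111. This is the CRC / FCS.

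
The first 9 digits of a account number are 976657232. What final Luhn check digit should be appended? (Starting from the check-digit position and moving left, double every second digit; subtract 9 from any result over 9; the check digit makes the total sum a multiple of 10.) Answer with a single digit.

Partial digits right→left: 2 3 2 7 5 6 6 7 9
Double every second digit counting from the check-digit position (so the 1st, 3rd, 5th, ... of the partial from the right).
  doubled (with −9 where >9): 4 4 1 3 9 → sum 21
  kept as-is: 3 7 6 7 → sum 23
Total = 21 + 23 = 44.
Check digit = (10 − (44 mod 10)) mod 10 = 6.

6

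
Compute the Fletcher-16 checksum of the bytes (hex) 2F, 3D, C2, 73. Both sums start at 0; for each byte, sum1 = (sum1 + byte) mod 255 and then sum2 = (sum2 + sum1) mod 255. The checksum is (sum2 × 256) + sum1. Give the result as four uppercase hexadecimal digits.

6DA2

Running sums (mod 255):
  after byte 0 (2F): sum1=47, sum2=47
  after byte 1 (3D): sum1=108, sum2=155
  after byte 2 (C2): sum1=47, sum2=202
  after byte 3 (73): sum1=162, sum2=109
Checksum = sum2·256 + sum1 = 109·256 + 162 = 28066 = 0x6DA2.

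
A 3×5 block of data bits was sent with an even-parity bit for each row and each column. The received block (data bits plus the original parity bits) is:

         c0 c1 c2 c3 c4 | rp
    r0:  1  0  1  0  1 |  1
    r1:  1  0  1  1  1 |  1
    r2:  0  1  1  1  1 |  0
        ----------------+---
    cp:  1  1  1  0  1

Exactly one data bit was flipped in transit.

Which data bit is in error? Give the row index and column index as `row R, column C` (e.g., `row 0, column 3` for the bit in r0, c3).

Recompute each row's even parity and compare to rp:
  r0: data parity 1, sent rp 1 → ok
  r1: data parity 0, sent rp 1 → mismatch
  r2: data parity 0, sent rp 0 → ok
Recompute each column's even parity and compare to cp:
  c0: data parity 0, sent cp 1 → mismatch
  c1: data parity 1, sent cp 1 → ok
  c2: data parity 1, sent cp 1 → ok
  c3: data parity 0, sent cp 0 → ok
  c4: data parity 1, sent cp 1 → ok
Exactly one row (r1) and one column (c0) fail → the flipped bit is at their intersection.

row 1, column 0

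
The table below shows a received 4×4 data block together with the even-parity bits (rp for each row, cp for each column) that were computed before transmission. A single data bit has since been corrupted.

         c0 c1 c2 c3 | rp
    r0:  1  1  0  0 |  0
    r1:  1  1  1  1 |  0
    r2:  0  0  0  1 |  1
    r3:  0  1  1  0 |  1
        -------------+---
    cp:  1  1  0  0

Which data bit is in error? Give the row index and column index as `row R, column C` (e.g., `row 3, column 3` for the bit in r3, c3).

Recompute each row's even parity and compare to rp:
  r0: data parity 0, sent rp 0 → ok
  r1: data parity 0, sent rp 0 → ok
  r2: data parity 1, sent rp 1 → ok
  r3: data parity 0, sent rp 1 → mismatch
Recompute each column's even parity and compare to cp:
  c0: data parity 0, sent cp 1 → mismatch
  c1: data parity 1, sent cp 1 → ok
  c2: data parity 0, sent cp 0 → ok
  c3: data parity 0, sent cp 0 → ok
Exactly one row (r3) and one column (c0) fail → the flipped bit is at their intersection.

row 3, column 0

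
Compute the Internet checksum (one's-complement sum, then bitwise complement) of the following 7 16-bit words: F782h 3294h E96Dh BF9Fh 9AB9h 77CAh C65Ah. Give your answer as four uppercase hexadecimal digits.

One's-complement addition (fold any carry out of bit 15 back into bit 0):
  0xF782 + 0x3294 = 0x12A16 → wrap carry → 0x2A17
  0x2A17 + 0xE96D = 0x11384 → wrap carry → 0x1385
  0x1385 + 0xBF9F = 0x0D324
  0xD324 + 0x9AB9 = 0x16DDD → wrap carry → 0x6DDE
  0x6DDE + 0x77CA = 0x0E5A8
  0xE5A8 + 0xC65A = 0x1AC02 → wrap carry → 0xAC03
One's-complement sum = 0xAC03.
Checksum = ~0xAC03 & 0xFFFF = 0x53FC.

53FC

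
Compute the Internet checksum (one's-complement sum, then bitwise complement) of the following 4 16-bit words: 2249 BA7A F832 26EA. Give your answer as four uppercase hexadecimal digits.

One's-complement addition (fold any carry out of bit 15 back into bit 0):
  0x2249 + 0xBA7A = 0x0DCC3
  0xDCC3 + 0xF832 = 0x1D4F5 → wrap carry → 0xD4F6
  0xD4F6 + 0x26EA = 0x0FBE0
One's-complement sum = 0xFBE0.
Checksum = ~0xFBE0 & 0xFFFF = 0x041F.

041F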